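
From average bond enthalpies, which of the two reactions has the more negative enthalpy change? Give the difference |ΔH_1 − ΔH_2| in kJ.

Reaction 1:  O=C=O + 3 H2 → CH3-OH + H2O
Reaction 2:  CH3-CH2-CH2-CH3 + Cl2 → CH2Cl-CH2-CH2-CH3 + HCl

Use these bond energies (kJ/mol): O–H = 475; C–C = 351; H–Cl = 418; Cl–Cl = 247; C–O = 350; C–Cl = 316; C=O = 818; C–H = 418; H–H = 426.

Reaction 1, by 46 kJ

Reaction 1:
  Bonds broken (reactants):
    C=O: 2 × 818 = 1636
    H–H: 3 × 426 = 1278
    Σ(broken) = 2914 kJ
  Bonds formed (products):
    C–H: 3 × 418 = 1254
    C–O: 1 × 350 = 350
    O–H: 3 × 475 = 1425
    Σ(formed) = 3029 kJ
  ΔH_1 = 2914 − 3029 = −115 kJ
Reaction 2:
  Bonds broken (reactants):
    C–C: 3 × 351 = 1053
    C–H: 10 × 418 = 4180
    Cl–Cl: 1 × 247 = 247
    Σ(broken) = 5480 kJ
  Bonds formed (products):
    C–C: 3 × 351 = 1053
    C–Cl: 1 × 316 = 316
    C–H: 9 × 418 = 3762
    H–Cl: 1 × 418 = 418
    Σ(formed) = 5549 kJ
  ΔH_2 = 5480 − 5549 = −69 kJ
ΔH_1 − ΔH_2 = −46 kJ, so reaction 1 has the more negative ΔH; |ΔH_1 − ΔH_2| = 46 kJ.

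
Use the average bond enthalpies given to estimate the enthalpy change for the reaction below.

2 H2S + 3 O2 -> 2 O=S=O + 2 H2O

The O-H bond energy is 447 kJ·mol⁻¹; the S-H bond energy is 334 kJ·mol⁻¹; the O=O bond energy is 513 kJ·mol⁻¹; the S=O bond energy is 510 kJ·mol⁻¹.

Bonds broken (reactants):
  O=O: 3 × 513 = 1539
  S-H: 4 × 334 = 1336
  Σ(broken) = 2875 kJ
Bonds formed (products):
  O-H: 4 × 447 = 1788
  S=O: 4 × 510 = 2040
  Σ(formed) = 3828 kJ
ΔH = Σ(broken) − Σ(formed) = 2875 − 3828 = −953 kJ

ΔH ≈ −953 kJ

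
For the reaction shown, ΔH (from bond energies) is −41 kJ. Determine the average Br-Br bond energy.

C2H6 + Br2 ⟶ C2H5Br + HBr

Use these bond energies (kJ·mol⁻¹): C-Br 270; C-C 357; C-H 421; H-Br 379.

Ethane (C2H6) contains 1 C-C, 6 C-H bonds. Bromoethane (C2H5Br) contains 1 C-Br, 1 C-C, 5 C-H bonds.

Let D be the Br-Br bond energy.
Σ(broken) = 1×D + 1×357 + 6×421 = 2883 + D
Σ(formed) = 1×270 + 1×357 + 5×421 + 1×379 = 3111
ΔH = Σ(broken) − Σ(formed) = (2883 + D) − (3111) = −228 + D
Setting this equal to −41 kJ gives D = 187 kJ/mol.

D(Br-Br) ≈ 187 kJ/mol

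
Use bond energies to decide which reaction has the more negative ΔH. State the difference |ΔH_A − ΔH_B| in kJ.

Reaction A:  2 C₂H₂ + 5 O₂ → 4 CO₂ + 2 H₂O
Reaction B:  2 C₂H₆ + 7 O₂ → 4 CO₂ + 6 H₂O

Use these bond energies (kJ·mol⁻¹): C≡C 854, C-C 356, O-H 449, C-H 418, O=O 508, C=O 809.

Reaction A:
  Bonds broken (reactants):
    C≡C: 2 × 854 = 1708
    C-H: 4 × 418 = 1672
    O=O: 5 × 508 = 2540
    Σ(broken) = 5920 kJ
  Bonds formed (products):
    C=O: 8 × 809 = 6472
    O-H: 4 × 449 = 1796
    Σ(formed) = 8268 kJ
  ΔH_A = 5920 − 8268 = −2348 kJ
Reaction B:
  Bonds broken (reactants):
    C-C: 2 × 356 = 712
    C-H: 12 × 418 = 5016
    O=O: 7 × 508 = 3556
    Σ(broken) = 9284 kJ
  Bonds formed (products):
    C=O: 8 × 809 = 6472
    O-H: 12 × 449 = 5388
    Σ(formed) = 11860 kJ
  ΔH_B = 9284 − 11860 = −2576 kJ
ΔH_A − ΔH_B = +228 kJ, so reaction B has the more negative ΔH; |ΔH_A − ΔH_B| = 228 kJ.

Reaction B, by 228 kJ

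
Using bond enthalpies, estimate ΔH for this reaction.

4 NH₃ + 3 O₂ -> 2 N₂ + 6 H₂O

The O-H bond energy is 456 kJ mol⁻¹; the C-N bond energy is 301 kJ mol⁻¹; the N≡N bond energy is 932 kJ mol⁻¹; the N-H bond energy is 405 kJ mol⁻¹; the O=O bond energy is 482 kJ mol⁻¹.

ΔH ≈ −1030 kJ

Bonds broken (reactants):
  N-H: 12 × 405 = 4860
  O=O: 3 × 482 = 1446
  Σ(broken) = 6306 kJ
Bonds formed (products):
  N≡N: 2 × 932 = 1864
  O-H: 12 × 456 = 5472
  Σ(formed) = 7336 kJ
ΔH = Σ(broken) − Σ(formed) = 6306 − 7336 = −1030 kJ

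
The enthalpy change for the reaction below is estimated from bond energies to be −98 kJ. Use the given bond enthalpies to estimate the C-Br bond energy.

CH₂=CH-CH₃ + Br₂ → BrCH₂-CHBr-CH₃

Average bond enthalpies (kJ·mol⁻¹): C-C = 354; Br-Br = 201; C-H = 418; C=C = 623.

Let D be the C-Br bond energy.
Σ(broken) = 1×201 + 1×354 + 6×418 + 1×623 = 3686
Σ(formed) = 2×D + 2×354 + 6×418 = 3216 + 2D
ΔH = Σ(broken) − Σ(formed) = (3686) − (3216 + 2D) = +470 − 2D
Setting this equal to −98 kJ gives 2D = 568, so D = 284 kJ/mol.

D(C-Br) ≈ 284 kJ/mol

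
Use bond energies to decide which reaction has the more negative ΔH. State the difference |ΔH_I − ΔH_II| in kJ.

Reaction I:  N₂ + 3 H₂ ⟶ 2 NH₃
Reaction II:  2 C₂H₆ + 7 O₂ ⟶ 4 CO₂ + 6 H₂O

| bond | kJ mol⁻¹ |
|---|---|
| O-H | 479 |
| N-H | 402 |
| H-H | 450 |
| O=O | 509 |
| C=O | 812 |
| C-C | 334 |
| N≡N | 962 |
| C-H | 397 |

Reaction II, by 3149 kJ

Reaction I:
  Bonds broken (reactants):
    H-H: 3 × 450 = 1350
    N≡N: 1 × 962 = 962
    Σ(broken) = 2312 kJ
  Bonds formed (products):
    N-H: 6 × 402 = 2412
    Σ(formed) = 2412 kJ
  ΔH_I = 2312 − 2412 = −100 kJ
Reaction II:
  Bonds broken (reactants):
    C-C: 2 × 334 = 668
    C-H: 12 × 397 = 4764
    O=O: 7 × 509 = 3563
    Σ(broken) = 8995 kJ
  Bonds formed (products):
    C=O: 8 × 812 = 6496
    O-H: 12 × 479 = 5748
    Σ(formed) = 12244 kJ
  ΔH_II = 8995 − 12244 = −3249 kJ
ΔH_I − ΔH_II = +3149 kJ, so reaction II has the more negative ΔH; |ΔH_I − ΔH_II| = 3149 kJ.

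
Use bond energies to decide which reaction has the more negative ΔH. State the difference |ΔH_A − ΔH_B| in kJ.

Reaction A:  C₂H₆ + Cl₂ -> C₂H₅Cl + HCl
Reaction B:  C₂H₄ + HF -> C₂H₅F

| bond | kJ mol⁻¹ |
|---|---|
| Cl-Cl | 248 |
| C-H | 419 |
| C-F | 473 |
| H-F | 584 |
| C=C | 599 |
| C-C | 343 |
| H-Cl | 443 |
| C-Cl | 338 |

Reaction A, by 62 kJ

Reaction A:
  Bonds broken (reactants):
    C-C: 1 × 343 = 343
    C-H: 6 × 419 = 2514
    Cl-Cl: 1 × 248 = 248
    Σ(broken) = 3105 kJ
  Bonds formed (products):
    C-C: 1 × 343 = 343
    C-Cl: 1 × 338 = 338
    C-H: 5 × 419 = 2095
    H-Cl: 1 × 443 = 443
    Σ(formed) = 3219 kJ
  ΔH_A = 3105 − 3219 = −114 kJ
Reaction B:
  Bonds broken (reactants):
    C-H: 4 × 419 = 1676
    C=C: 1 × 599 = 599
    H-F: 1 × 584 = 584
    Σ(broken) = 2859 kJ
  Bonds formed (products):
    C-C: 1 × 343 = 343
    C-F: 1 × 473 = 473
    C-H: 5 × 419 = 2095
    Σ(formed) = 2911 kJ
  ΔH_B = 2859 − 2911 = −52 kJ
ΔH_A − ΔH_B = −62 kJ, so reaction A has the more negative ΔH; |ΔH_A − ΔH_B| = 62 kJ.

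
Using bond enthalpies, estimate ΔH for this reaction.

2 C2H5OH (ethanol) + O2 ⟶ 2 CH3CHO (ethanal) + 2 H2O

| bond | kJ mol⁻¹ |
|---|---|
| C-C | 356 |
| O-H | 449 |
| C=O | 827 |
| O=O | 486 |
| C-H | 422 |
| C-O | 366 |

Bonds broken (reactants):
  C-C: 2 × 356 = 712
  C-H: 10 × 422 = 4220
  C-O: 2 × 366 = 732
  O-H: 2 × 449 = 898
  O=O: 1 × 486 = 486
  Σ(broken) = 7048 kJ
Bonds formed (products):
  C-C: 2 × 356 = 712
  C-H: 8 × 422 = 3376
  C=O: 2 × 827 = 1654
  O-H: 4 × 449 = 1796
  Σ(formed) = 7538 kJ
ΔH = Σ(broken) − Σ(formed) = 7048 − 7538 = −490 kJ

ΔH ≈ −490 kJ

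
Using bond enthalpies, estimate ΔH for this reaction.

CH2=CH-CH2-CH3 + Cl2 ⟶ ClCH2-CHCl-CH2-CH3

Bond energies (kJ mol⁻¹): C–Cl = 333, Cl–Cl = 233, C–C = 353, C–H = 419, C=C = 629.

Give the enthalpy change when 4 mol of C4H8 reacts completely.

ΔH = −628 kJ

Bonds broken (reactants):
  C–C: 2 × 353 = 706
  C–H: 8 × 419 = 3352
  C=C: 1 × 629 = 629
  Cl–Cl: 1 × 233 = 233
  Σ(broken) = 4920 kJ
Bonds formed (products):
  C–C: 3 × 353 = 1059
  C–Cl: 2 × 333 = 666
  C–H: 8 × 419 = 3352
  Σ(formed) = 5077 kJ
ΔH = Σ(broken) − Σ(formed) = 4920 − 5077 = −157 kJ
For 4× the reaction as written: 4 × (−157) = −628 kJ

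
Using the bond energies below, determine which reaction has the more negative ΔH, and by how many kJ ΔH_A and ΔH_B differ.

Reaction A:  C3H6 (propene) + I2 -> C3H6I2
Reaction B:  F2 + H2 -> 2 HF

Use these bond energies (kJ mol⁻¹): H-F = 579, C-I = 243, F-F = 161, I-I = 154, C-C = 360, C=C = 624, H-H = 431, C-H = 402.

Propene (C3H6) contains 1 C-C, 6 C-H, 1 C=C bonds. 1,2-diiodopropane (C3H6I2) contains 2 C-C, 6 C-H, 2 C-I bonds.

Reaction A:
  Bonds broken (reactants):
    C-C: 1 × 360 = 360
    C-H: 6 × 402 = 2412
    C=C: 1 × 624 = 624
    I-I: 1 × 154 = 154
    Σ(broken) = 3550 kJ
  Bonds formed (products):
    C-C: 2 × 360 = 720
    C-H: 6 × 402 = 2412
    C-I: 2 × 243 = 486
    Σ(formed) = 3618 kJ
  ΔH_A = 3550 − 3618 = −68 kJ
Reaction B:
  Bonds broken (reactants):
    F-F: 1 × 161 = 161
    H-H: 1 × 431 = 431
    Σ(broken) = 592 kJ
  Bonds formed (products):
    H-F: 2 × 579 = 1158
    Σ(formed) = 1158 kJ
  ΔH_B = 592 − 1158 = −566 kJ
ΔH_A − ΔH_B = +498 kJ, so reaction B has the more negative ΔH; |ΔH_A − ΔH_B| = 498 kJ.

Reaction B, by 498 kJ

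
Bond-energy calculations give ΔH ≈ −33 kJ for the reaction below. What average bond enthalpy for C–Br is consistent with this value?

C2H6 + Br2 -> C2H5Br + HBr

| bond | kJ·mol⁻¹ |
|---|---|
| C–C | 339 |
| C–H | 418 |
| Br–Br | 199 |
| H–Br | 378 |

Let D be the C–Br bond energy.
Σ(broken) = 1×199 + 1×339 + 6×418 = 3046
Σ(formed) = 1×D + 1×339 + 5×418 + 1×378 = 2807 + D
ΔH = Σ(broken) − Σ(formed) = (3046) − (2807 + D) = +239 − D
Setting this equal to −33 kJ gives D = 272 kJ/mol.

D(C–Br) ≈ 272 kJ/mol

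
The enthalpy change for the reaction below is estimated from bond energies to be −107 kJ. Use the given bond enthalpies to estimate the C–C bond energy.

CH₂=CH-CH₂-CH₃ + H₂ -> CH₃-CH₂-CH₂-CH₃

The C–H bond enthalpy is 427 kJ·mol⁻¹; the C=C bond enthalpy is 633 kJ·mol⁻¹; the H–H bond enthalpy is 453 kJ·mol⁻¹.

D(C–C) ≈ 339 kJ/mol

Let D be the C–C bond energy.
Σ(broken) = 2×D + 8×427 + 1×633 + 1×453 = 4502 + 2D
Σ(formed) = 3×D + 10×427 = 4270 + 3D
ΔH = Σ(broken) − Σ(formed) = (4502 + 2D) − (4270 + 3D) = +232 − D
Setting this equal to −107 kJ gives D = 339 kJ/mol.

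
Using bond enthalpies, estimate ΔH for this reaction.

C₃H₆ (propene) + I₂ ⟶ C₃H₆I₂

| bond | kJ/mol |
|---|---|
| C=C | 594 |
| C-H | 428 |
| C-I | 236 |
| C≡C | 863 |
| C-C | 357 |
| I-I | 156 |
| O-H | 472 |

ΔH ≈ −79 kJ

Bonds broken (reactants):
  C-C: 1 × 357 = 357
  C-H: 6 × 428 = 2568
  C=C: 1 × 594 = 594
  I-I: 1 × 156 = 156
  Σ(broken) = 3675 kJ
Bonds formed (products):
  C-C: 2 × 357 = 714
  C-H: 6 × 428 = 2568
  C-I: 2 × 236 = 472
  Σ(formed) = 3754 kJ
ΔH = Σ(broken) − Σ(formed) = 3675 − 3754 = −79 kJ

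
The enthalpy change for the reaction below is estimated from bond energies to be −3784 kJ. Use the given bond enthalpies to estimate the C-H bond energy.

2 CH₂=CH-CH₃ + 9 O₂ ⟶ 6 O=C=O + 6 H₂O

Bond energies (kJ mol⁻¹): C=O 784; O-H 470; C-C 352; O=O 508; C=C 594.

Let D be the C-H bond energy.
Σ(broken) = 2×352 + 12×D + 2×594 + 9×508 = 6464 + 12D
Σ(formed) = 12×784 + 12×470 = 15048
ΔH = Σ(broken) − Σ(formed) = (6464 + 12D) − (15048) = −8584 + 12D
Setting this equal to −3784 kJ gives 12D = 4800, so D = 400 kJ/mol.

D(C-H) ≈ 400 kJ/mol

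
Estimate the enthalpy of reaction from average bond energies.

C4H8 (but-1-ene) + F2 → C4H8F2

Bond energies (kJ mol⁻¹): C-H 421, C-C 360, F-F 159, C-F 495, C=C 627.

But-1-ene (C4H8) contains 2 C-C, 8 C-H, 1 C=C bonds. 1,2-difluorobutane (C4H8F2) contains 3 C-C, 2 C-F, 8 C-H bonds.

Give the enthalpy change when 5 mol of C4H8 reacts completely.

Bonds broken (reactants):
  C-C: 2 × 360 = 720
  C-H: 8 × 421 = 3368
  C=C: 1 × 627 = 627
  F-F: 1 × 159 = 159
  Σ(broken) = 4874 kJ
Bonds formed (products):
  C-C: 3 × 360 = 1080
  C-F: 2 × 495 = 990
  C-H: 8 × 421 = 3368
  Σ(formed) = 5438 kJ
ΔH = Σ(broken) − Σ(formed) = 4874 − 5438 = −564 kJ
For 5× the reaction as written: 5 × (−564) = −2820 kJ

ΔH = −2820 kJ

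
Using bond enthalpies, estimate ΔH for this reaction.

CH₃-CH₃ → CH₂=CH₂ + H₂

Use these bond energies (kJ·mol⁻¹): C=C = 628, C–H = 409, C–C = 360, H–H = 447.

ΔH ≈ +103 kJ

Bonds broken (reactants):
  C–C: 1 × 360 = 360
  C–H: 6 × 409 = 2454
  Σ(broken) = 2814 kJ
Bonds formed (products):
  C–H: 4 × 409 = 1636
  C=C: 1 × 628 = 628
  H–H: 1 × 447 = 447
  Σ(formed) = 2711 kJ
ΔH = Σ(broken) − Σ(formed) = 2814 − 2711 = +103 kJ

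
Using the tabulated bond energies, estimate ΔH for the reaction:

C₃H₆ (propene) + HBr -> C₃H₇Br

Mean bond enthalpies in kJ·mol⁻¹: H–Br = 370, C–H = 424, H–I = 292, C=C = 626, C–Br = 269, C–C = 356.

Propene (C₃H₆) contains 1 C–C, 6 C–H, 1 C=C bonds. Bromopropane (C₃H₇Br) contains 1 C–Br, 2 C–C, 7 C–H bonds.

Bonds broken (reactants):
  C–C: 1 × 356 = 356
  C–H: 6 × 424 = 2544
  C=C: 1 × 626 = 626
  H–Br: 1 × 370 = 370
  Σ(broken) = 3896 kJ
Bonds formed (products):
  C–Br: 1 × 269 = 269
  C–C: 2 × 356 = 712
  C–H: 7 × 424 = 2968
  Σ(formed) = 3949 kJ
ΔH = Σ(broken) − Σ(formed) = 3896 − 3949 = −53 kJ

ΔH ≈ −53 kJ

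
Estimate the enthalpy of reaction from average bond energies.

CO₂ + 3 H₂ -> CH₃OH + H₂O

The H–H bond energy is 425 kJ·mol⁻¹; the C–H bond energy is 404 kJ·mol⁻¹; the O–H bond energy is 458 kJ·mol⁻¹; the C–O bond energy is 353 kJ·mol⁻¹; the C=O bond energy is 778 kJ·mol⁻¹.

Bonds broken (reactants):
  C=O: 2 × 778 = 1556
  H–H: 3 × 425 = 1275
  Σ(broken) = 2831 kJ
Bonds formed (products):
  C–H: 3 × 404 = 1212
  C–O: 1 × 353 = 353
  O–H: 3 × 458 = 1374
  Σ(formed) = 2939 kJ
ΔH = Σ(broken) − Σ(formed) = 2831 − 2939 = −108 kJ

ΔH ≈ −108 kJ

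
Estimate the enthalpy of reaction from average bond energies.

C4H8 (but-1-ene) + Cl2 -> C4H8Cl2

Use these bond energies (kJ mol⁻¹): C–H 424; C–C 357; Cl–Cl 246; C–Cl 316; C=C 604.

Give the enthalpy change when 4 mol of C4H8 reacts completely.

Bonds broken (reactants):
  C–C: 2 × 357 = 714
  C–H: 8 × 424 = 3392
  C=C: 1 × 604 = 604
  Cl–Cl: 1 × 246 = 246
  Σ(broken) = 4956 kJ
Bonds formed (products):
  C–C: 3 × 357 = 1071
  C–Cl: 2 × 316 = 632
  C–H: 8 × 424 = 3392
  Σ(formed) = 5095 kJ
ΔH = Σ(broken) − Σ(formed) = 4956 − 5095 = −139 kJ
For 4× the reaction as written: 4 × (−139) = −556 kJ

ΔH = −556 kJ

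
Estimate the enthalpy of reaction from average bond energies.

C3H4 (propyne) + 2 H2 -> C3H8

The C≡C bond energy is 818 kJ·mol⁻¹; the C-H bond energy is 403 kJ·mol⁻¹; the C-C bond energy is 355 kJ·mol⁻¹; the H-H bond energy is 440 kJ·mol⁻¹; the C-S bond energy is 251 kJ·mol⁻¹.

Bonds broken (reactants):
  C≡C: 1 × 818 = 818
  C-C: 1 × 355 = 355
  C-H: 4 × 403 = 1612
  H-H: 2 × 440 = 880
  Σ(broken) = 3665 kJ
Bonds formed (products):
  C-C: 2 × 355 = 710
  C-H: 8 × 403 = 3224
  Σ(formed) = 3934 kJ
ΔH = Σ(broken) − Σ(formed) = 3665 − 3934 = −269 kJ

ΔH ≈ −269 kJ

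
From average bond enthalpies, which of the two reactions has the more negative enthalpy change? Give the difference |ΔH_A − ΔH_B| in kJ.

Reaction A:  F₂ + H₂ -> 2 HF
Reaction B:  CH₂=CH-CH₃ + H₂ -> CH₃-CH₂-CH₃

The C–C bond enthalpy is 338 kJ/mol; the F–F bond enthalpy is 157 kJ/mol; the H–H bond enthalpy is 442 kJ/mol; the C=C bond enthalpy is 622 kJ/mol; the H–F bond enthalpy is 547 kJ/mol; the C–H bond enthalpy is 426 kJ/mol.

Reaction A, by 369 kJ

Reaction A:
  Bonds broken (reactants):
    F–F: 1 × 157 = 157
    H–H: 1 × 442 = 442
    Σ(broken) = 599 kJ
  Bonds formed (products):
    H–F: 2 × 547 = 1094
    Σ(formed) = 1094 kJ
  ΔH_A = 599 − 1094 = −495 kJ
Reaction B:
  Bonds broken (reactants):
    C–C: 1 × 338 = 338
    C–H: 6 × 426 = 2556
    C=C: 1 × 622 = 622
    H–H: 1 × 442 = 442
    Σ(broken) = 3958 kJ
  Bonds formed (products):
    C–C: 2 × 338 = 676
    C–H: 8 × 426 = 3408
    Σ(formed) = 4084 kJ
  ΔH_B = 3958 − 4084 = −126 kJ
ΔH_A − ΔH_B = −369 kJ, so reaction A has the more negative ΔH; |ΔH_A − ΔH_B| = 369 kJ.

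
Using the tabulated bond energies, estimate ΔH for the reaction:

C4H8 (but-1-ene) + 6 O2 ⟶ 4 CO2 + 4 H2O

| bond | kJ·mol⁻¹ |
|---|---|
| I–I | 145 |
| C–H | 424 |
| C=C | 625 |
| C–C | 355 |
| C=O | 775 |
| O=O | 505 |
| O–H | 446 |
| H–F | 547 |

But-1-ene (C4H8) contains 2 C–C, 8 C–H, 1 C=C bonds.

ΔH ≈ −2011 kJ

Bonds broken (reactants):
  C–C: 2 × 355 = 710
  C–H: 8 × 424 = 3392
  C=C: 1 × 625 = 625
  O=O: 6 × 505 = 3030
  Σ(broken) = 7757 kJ
Bonds formed (products):
  C=O: 8 × 775 = 6200
  O–H: 8 × 446 = 3568
  Σ(formed) = 9768 kJ
ΔH = Σ(broken) − Σ(formed) = 7757 − 9768 = −2011 kJ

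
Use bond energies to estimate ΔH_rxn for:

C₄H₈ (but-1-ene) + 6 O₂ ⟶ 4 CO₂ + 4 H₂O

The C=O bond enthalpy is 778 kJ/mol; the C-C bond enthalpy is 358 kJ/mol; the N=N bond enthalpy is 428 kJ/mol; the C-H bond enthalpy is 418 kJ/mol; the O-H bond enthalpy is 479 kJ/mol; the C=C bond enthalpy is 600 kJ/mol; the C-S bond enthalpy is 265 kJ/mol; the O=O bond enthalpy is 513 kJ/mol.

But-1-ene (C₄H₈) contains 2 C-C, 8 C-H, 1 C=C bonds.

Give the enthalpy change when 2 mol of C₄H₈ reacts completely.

Bonds broken (reactants):
  C-C: 2 × 358 = 716
  C-H: 8 × 418 = 3344
  C=C: 1 × 600 = 600
  O=O: 6 × 513 = 3078
  Σ(broken) = 7738 kJ
Bonds formed (products):
  C=O: 8 × 778 = 6224
  O-H: 8 × 479 = 3832
  Σ(formed) = 10056 kJ
ΔH = Σ(broken) − Σ(formed) = 7738 − 10056 = −2318 kJ
For 2× the reaction as written: 2 × (−2318) = −4636 kJ

ΔH = −4636 kJ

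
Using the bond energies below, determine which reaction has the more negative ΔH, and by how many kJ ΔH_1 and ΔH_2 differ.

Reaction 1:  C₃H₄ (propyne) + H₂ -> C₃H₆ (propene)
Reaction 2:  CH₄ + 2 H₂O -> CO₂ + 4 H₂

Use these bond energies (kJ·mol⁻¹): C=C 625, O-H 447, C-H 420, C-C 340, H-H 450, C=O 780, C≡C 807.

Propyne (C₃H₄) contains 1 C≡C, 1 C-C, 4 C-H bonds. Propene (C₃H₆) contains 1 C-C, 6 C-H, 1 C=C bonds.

Reaction 1:
  Bonds broken (reactants):
    C≡C: 1 × 807 = 807
    C-C: 1 × 340 = 340
    C-H: 4 × 420 = 1680
    H-H: 1 × 450 = 450
    Σ(broken) = 3277 kJ
  Bonds formed (products):
    C-C: 1 × 340 = 340
    C-H: 6 × 420 = 2520
    C=C: 1 × 625 = 625
    Σ(formed) = 3485 kJ
  ΔH_1 = 3277 − 3485 = −208 kJ
Reaction 2:
  Bonds broken (reactants):
    C-H: 4 × 420 = 1680
    O-H: 4 × 447 = 1788
    Σ(broken) = 3468 kJ
  Bonds formed (products):
    C=O: 2 × 780 = 1560
    H-H: 4 × 450 = 1800
    Σ(formed) = 3360 kJ
  ΔH_2 = 3468 − 3360 = +108 kJ
ΔH_1 − ΔH_2 = −316 kJ, so reaction 1 has the more negative ΔH; |ΔH_1 − ΔH_2| = 316 kJ.

Reaction 1, by 316 kJ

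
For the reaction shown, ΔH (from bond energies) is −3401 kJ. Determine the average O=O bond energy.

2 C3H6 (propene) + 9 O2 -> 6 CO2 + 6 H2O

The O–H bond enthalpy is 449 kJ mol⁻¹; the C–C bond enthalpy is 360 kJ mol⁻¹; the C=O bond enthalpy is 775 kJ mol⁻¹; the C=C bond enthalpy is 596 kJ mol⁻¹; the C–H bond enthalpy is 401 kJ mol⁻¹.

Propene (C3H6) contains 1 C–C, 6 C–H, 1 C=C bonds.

D(O=O) ≈ 507 kJ/mol

Let D be the O=O bond energy.
Σ(broken) = 2×360 + 12×401 + 2×596 + 9×D = 6724 + 9D
Σ(formed) = 12×775 + 12×449 = 14688
ΔH = Σ(broken) − Σ(formed) = (6724 + 9D) − (14688) = −7964 + 9D
Setting this equal to −3401 kJ gives 9D = 4563, so D = 507 kJ/mol.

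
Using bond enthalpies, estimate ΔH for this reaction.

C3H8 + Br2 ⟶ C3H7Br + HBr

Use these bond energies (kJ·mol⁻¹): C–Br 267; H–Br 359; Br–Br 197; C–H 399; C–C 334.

ΔH ≈ −30 kJ

Bonds broken (reactants):
  Br–Br: 1 × 197 = 197
  C–C: 2 × 334 = 668
  C–H: 8 × 399 = 3192
  Σ(broken) = 4057 kJ
Bonds formed (products):
  C–Br: 1 × 267 = 267
  C–C: 2 × 334 = 668
  C–H: 7 × 399 = 2793
  H–Br: 1 × 359 = 359
  Σ(formed) = 4087 kJ
ΔH = Σ(broken) − Σ(formed) = 4057 − 4087 = −30 kJ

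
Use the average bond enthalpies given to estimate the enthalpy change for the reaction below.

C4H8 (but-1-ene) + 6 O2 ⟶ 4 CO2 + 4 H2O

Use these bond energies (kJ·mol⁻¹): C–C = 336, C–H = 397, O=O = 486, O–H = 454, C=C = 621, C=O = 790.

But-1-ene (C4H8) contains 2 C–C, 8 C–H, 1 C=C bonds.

ΔH ≈ −2567 kJ

Bonds broken (reactants):
  C–C: 2 × 336 = 672
  C–H: 8 × 397 = 3176
  C=C: 1 × 621 = 621
  O=O: 6 × 486 = 2916
  Σ(broken) = 7385 kJ
Bonds formed (products):
  C=O: 8 × 790 = 6320
  O–H: 8 × 454 = 3632
  Σ(formed) = 9952 kJ
ΔH = Σ(broken) − Σ(formed) = 7385 − 9952 = −2567 kJ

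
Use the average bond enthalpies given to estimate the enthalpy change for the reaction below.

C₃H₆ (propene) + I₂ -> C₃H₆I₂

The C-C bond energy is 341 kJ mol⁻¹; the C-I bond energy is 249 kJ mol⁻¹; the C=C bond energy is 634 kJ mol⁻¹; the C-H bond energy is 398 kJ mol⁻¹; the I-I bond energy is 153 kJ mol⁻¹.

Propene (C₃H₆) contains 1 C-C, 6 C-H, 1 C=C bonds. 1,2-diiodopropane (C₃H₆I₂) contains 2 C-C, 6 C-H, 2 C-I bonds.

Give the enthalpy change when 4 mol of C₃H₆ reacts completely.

Bonds broken (reactants):
  C-C: 1 × 341 = 341
  C-H: 6 × 398 = 2388
  C=C: 1 × 634 = 634
  I-I: 1 × 153 = 153
  Σ(broken) = 3516 kJ
Bonds formed (products):
  C-C: 2 × 341 = 682
  C-H: 6 × 398 = 2388
  C-I: 2 × 249 = 498
  Σ(formed) = 3568 kJ
ΔH = Σ(broken) − Σ(formed) = 3516 − 3568 = −52 kJ
For 4× the reaction as written: 4 × (−52) = −208 kJ

ΔH = −208 kJ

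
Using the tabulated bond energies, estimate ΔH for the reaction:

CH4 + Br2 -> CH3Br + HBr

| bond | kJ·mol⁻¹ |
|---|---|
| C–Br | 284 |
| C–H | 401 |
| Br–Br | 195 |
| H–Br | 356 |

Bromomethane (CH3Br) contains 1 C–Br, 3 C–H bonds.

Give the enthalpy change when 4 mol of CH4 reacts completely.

ΔH = −176 kJ

Bonds broken (reactants):
  Br–Br: 1 × 195 = 195
  C–H: 4 × 401 = 1604
  Σ(broken) = 1799 kJ
Bonds formed (products):
  C–Br: 1 × 284 = 284
  C–H: 3 × 401 = 1203
  H–Br: 1 × 356 = 356
  Σ(formed) = 1843 kJ
ΔH = Σ(broken) − Σ(formed) = 1799 − 1843 = −44 kJ
For 4× the reaction as written: 4 × (−44) = −176 kJ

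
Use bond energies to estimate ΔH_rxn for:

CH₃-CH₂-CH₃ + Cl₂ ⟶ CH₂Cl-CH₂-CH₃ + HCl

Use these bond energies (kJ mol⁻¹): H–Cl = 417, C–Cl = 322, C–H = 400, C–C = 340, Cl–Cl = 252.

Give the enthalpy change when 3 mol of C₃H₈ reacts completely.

ΔH = −261 kJ

Bonds broken (reactants):
  C–C: 2 × 340 = 680
  C–H: 8 × 400 = 3200
  Cl–Cl: 1 × 252 = 252
  Σ(broken) = 4132 kJ
Bonds formed (products):
  C–C: 2 × 340 = 680
  C–Cl: 1 × 322 = 322
  C–H: 7 × 400 = 2800
  H–Cl: 1 × 417 = 417
  Σ(formed) = 4219 kJ
ΔH = Σ(broken) − Σ(formed) = 4132 − 4219 = −87 kJ
For 3× the reaction as written: 3 × (−87) = −261 kJ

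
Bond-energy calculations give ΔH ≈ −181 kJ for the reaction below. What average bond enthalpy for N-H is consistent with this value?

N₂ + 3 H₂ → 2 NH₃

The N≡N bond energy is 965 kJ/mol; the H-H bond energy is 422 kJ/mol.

Let D be the N-H bond energy.
Σ(broken) = 3×422 + 1×965 = 2231
Σ(formed) = 6×D = 6D
ΔH = Σ(broken) − Σ(formed) = (2231) − (6D) = +2231 − 6D
Setting this equal to −181 kJ gives 6D = 2412, so D = 402 kJ/mol.

D(N-H) ≈ 402 kJ/mol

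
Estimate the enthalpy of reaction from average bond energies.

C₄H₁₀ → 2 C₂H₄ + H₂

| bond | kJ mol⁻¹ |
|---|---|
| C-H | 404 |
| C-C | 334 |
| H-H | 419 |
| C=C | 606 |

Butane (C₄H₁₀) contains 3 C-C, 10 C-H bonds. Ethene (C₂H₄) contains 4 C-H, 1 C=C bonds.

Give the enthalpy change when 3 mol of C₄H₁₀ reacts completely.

Bonds broken (reactants):
  C-C: 3 × 334 = 1002
  C-H: 10 × 404 = 4040
  Σ(broken) = 5042 kJ
Bonds formed (products):
  C-H: 8 × 404 = 3232
  C=C: 2 × 606 = 1212
  H-H: 1 × 419 = 419
  Σ(formed) = 4863 kJ
ΔH = Σ(broken) − Σ(formed) = 5042 − 4863 = +179 kJ
For 3× the reaction as written: 3 × (+179) = +537 kJ

ΔH = +537 kJ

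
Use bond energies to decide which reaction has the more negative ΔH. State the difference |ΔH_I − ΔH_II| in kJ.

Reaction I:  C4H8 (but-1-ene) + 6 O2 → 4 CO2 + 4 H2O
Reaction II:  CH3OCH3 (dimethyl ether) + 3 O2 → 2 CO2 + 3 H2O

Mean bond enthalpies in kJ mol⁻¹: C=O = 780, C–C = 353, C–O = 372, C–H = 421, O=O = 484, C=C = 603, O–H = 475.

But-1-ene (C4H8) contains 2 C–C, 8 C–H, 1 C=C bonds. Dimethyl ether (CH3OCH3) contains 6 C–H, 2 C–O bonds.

Reaction I:
  Bonds broken (reactants):
    C–C: 2 × 353 = 706
    C–H: 8 × 421 = 3368
    C=C: 1 × 603 = 603
    O=O: 6 × 484 = 2904
    Σ(broken) = 7581 kJ
  Bonds formed (products):
    C=O: 8 × 780 = 6240
    O–H: 8 × 475 = 3800
    Σ(formed) = 10040 kJ
  ΔH_I = 7581 − 10040 = −2459 kJ
Reaction II:
  Bonds broken (reactants):
    C–H: 6 × 421 = 2526
    C–O: 2 × 372 = 744
    O=O: 3 × 484 = 1452
    Σ(broken) = 4722 kJ
  Bonds formed (products):
    C=O: 4 × 780 = 3120
    O–H: 6 × 475 = 2850
    Σ(formed) = 5970 kJ
  ΔH_II = 4722 − 5970 = −1248 kJ
ΔH_I − ΔH_II = −1211 kJ, so reaction I has the more negative ΔH; |ΔH_I − ΔH_II| = 1211 kJ.

Reaction I, by 1211 kJ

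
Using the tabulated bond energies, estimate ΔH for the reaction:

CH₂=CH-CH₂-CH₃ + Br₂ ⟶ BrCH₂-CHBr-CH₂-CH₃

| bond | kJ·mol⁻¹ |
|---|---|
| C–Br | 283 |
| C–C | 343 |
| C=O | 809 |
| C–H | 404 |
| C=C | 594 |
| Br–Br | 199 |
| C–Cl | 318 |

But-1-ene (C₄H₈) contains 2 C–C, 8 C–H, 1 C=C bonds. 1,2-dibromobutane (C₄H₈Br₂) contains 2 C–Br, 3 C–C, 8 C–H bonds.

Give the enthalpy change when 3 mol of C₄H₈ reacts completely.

Bonds broken (reactants):
  Br–Br: 1 × 199 = 199
  C–C: 2 × 343 = 686
  C–H: 8 × 404 = 3232
  C=C: 1 × 594 = 594
  Σ(broken) = 4711 kJ
Bonds formed (products):
  C–Br: 2 × 283 = 566
  C–C: 3 × 343 = 1029
  C–H: 8 × 404 = 3232
  Σ(formed) = 4827 kJ
ΔH = Σ(broken) − Σ(formed) = 4711 − 4827 = −116 kJ
For 3× the reaction as written: 3 × (−116) = −348 kJ

ΔH = −348 kJ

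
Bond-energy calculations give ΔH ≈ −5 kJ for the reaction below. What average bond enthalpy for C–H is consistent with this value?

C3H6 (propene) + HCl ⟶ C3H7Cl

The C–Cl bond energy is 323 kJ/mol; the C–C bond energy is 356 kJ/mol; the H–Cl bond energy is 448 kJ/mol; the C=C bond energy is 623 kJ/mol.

D(C–H) ≈ 397 kJ/mol

Let D be the C–H bond energy.
Σ(broken) = 1×356 + 6×D + 1×623 + 1×448 = 1427 + 6D
Σ(formed) = 2×356 + 1×323 + 7×D = 1035 + 7D
ΔH = Σ(broken) − Σ(formed) = (1427 + 6D) − (1035 + 7D) = +392 − D
Setting this equal to −5 kJ gives D = 397 kJ/mol.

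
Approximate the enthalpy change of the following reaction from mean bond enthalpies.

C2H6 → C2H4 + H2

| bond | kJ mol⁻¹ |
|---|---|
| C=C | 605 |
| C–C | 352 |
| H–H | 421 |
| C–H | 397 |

Bonds broken (reactants):
  C–C: 1 × 352 = 352
  C–H: 6 × 397 = 2382
  Σ(broken) = 2734 kJ
Bonds formed (products):
  C–H: 4 × 397 = 1588
  C=C: 1 × 605 = 605
  H–H: 1 × 421 = 421
  Σ(formed) = 2614 kJ
ΔH = Σ(broken) − Σ(formed) = 2734 − 2614 = +120 kJ

ΔH ≈ +120 kJ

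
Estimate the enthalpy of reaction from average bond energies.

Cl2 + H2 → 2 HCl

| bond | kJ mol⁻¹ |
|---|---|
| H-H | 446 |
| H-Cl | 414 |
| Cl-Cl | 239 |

Bonds broken (reactants):
  Cl-Cl: 1 × 239 = 239
  H-H: 1 × 446 = 446
  Σ(broken) = 685 kJ
Bonds formed (products):
  H-Cl: 2 × 414 = 828
  Σ(formed) = 828 kJ
ΔH = Σ(broken) − Σ(formed) = 685 − 828 = −143 kJ

ΔH ≈ −143 kJ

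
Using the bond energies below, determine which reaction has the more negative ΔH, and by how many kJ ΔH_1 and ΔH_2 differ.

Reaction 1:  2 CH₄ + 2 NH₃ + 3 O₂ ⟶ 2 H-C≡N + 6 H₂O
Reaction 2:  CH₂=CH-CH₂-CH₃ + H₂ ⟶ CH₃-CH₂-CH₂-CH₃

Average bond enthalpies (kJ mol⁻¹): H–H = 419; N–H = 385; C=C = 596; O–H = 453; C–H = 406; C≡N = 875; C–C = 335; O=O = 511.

Reaction 1, by 775 kJ

Reaction 1:
  Bonds broken (reactants):
    C–H: 8 × 406 = 3248
    N–H: 6 × 385 = 2310
    O=O: 3 × 511 = 1533
    Σ(broken) = 7091 kJ
  Bonds formed (products):
    C≡N: 2 × 875 = 1750
    C–H: 2 × 406 = 812
    O–H: 12 × 453 = 5436
    Σ(formed) = 7998 kJ
  ΔH_1 = 7091 − 7998 = −907 kJ
Reaction 2:
  Bonds broken (reactants):
    C–C: 2 × 335 = 670
    C–H: 8 × 406 = 3248
    C=C: 1 × 596 = 596
    H–H: 1 × 419 = 419
    Σ(broken) = 4933 kJ
  Bonds formed (products):
    C–C: 3 × 335 = 1005
    C–H: 10 × 406 = 4060
    Σ(formed) = 5065 kJ
  ΔH_2 = 4933 − 5065 = −132 kJ
ΔH_1 − ΔH_2 = −775 kJ, so reaction 1 has the more negative ΔH; |ΔH_1 − ΔH_2| = 775 kJ.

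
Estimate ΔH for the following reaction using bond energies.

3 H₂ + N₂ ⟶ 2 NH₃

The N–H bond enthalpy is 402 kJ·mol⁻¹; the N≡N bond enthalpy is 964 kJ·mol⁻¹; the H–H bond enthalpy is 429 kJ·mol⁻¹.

Bonds broken (reactants):
  H–H: 3 × 429 = 1287
  N≡N: 1 × 964 = 964
  Σ(broken) = 2251 kJ
Bonds formed (products):
  N–H: 6 × 402 = 2412
  Σ(formed) = 2412 kJ
ΔH = Σ(broken) − Σ(formed) = 2251 − 2412 = −161 kJ

ΔH ≈ −161 kJ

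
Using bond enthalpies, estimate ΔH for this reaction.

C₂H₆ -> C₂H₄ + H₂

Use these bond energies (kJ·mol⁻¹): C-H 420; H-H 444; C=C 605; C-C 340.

ΔH ≈ +131 kJ

Bonds broken (reactants):
  C-C: 1 × 340 = 340
  C-H: 6 × 420 = 2520
  Σ(broken) = 2860 kJ
Bonds formed (products):
  C-H: 4 × 420 = 1680
  C=C: 1 × 605 = 605
  H-H: 1 × 444 = 444
  Σ(formed) = 2729 kJ
ΔH = Σ(broken) − Σ(formed) = 2860 − 2729 = +131 kJ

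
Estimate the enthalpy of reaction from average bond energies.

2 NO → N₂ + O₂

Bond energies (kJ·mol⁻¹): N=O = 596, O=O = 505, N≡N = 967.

ΔH ≈ −280 kJ

Bonds broken (reactants):
  N=O: 2 × 596 = 1192
  Σ(broken) = 1192 kJ
Bonds formed (products):
  N≡N: 1 × 967 = 967
  O=O: 1 × 505 = 505
  Σ(formed) = 1472 kJ
ΔH = Σ(broken) − Σ(formed) = 1192 − 1472 = −280 kJ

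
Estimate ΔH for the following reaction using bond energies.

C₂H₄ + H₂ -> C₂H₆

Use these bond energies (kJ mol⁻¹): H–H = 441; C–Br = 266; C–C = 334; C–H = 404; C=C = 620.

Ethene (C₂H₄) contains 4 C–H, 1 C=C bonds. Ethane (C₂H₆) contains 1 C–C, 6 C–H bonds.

Bonds broken (reactants):
  C–H: 4 × 404 = 1616
  C=C: 1 × 620 = 620
  H–H: 1 × 441 = 441
  Σ(broken) = 2677 kJ
Bonds formed (products):
  C–C: 1 × 334 = 334
  C–H: 6 × 404 = 2424
  Σ(formed) = 2758 kJ
ΔH = Σ(broken) − Σ(formed) = 2677 − 2758 = −81 kJ

ΔH ≈ −81 kJ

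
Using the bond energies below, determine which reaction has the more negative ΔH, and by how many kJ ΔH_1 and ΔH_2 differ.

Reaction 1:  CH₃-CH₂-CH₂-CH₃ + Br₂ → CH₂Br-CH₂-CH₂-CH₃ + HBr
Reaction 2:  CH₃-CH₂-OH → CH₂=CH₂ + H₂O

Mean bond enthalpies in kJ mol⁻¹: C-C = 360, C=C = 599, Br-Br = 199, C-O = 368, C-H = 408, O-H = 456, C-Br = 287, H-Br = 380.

Reaction 1, by 141 kJ

Reaction 1:
  Bonds broken (reactants):
    Br-Br: 1 × 199 = 199
    C-C: 3 × 360 = 1080
    C-H: 10 × 408 = 4080
    Σ(broken) = 5359 kJ
  Bonds formed (products):
    C-Br: 1 × 287 = 287
    C-C: 3 × 360 = 1080
    C-H: 9 × 408 = 3672
    H-Br: 1 × 380 = 380
    Σ(formed) = 5419 kJ
  ΔH_1 = 5359 − 5419 = −60 kJ
Reaction 2:
  Bonds broken (reactants):
    C-C: 1 × 360 = 360
    C-H: 5 × 408 = 2040
    C-O: 1 × 368 = 368
    O-H: 1 × 456 = 456
    Σ(broken) = 3224 kJ
  Bonds formed (products):
    C-H: 4 × 408 = 1632
    C=C: 1 × 599 = 599
    O-H: 2 × 456 = 912
    Σ(formed) = 3143 kJ
  ΔH_2 = 3224 − 3143 = +81 kJ
ΔH_1 − ΔH_2 = −141 kJ, so reaction 1 has the more negative ΔH; |ΔH_1 − ΔH_2| = 141 kJ.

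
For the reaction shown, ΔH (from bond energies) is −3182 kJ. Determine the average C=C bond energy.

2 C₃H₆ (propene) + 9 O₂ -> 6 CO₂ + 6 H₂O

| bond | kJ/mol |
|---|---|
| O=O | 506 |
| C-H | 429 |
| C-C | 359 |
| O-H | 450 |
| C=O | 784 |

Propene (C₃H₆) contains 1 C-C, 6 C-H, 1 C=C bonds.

D(C=C) ≈ 603 kJ/mol

Let D be the C=C bond energy.
Σ(broken) = 2×359 + 12×429 + 2×D + 9×506 = 10420 + 2D
Σ(formed) = 12×784 + 12×450 = 14808
ΔH = Σ(broken) − Σ(formed) = (10420 + 2D) − (14808) = −4388 + 2D
Setting this equal to −3182 kJ gives 2D = 1206, so D = 603 kJ/mol.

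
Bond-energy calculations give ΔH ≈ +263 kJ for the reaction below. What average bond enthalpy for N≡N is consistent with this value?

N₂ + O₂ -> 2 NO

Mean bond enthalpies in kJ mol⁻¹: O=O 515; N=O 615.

Let D be the N≡N bond energy.
Σ(broken) = 1×D + 1×515 = 515 + D
Σ(formed) = 2×615 = 1230
ΔH = Σ(broken) − Σ(formed) = (515 + D) − (1230) = −715 + D
Setting this equal to +263 kJ gives D = 978 kJ/mol.

D(N≡N) ≈ 978 kJ/mol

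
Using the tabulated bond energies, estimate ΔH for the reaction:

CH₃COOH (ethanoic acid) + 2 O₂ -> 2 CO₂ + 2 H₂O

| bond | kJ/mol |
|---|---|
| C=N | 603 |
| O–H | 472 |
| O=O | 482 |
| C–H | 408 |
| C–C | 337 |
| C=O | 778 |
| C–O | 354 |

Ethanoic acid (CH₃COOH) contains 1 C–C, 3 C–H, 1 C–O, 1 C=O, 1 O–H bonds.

Bonds broken (reactants):
  C–C: 1 × 337 = 337
  C–H: 3 × 408 = 1224
  C–O: 1 × 354 = 354
  C=O: 1 × 778 = 778
  O–H: 1 × 472 = 472
  O=O: 2 × 482 = 964
  Σ(broken) = 4129 kJ
Bonds formed (products):
  C=O: 4 × 778 = 3112
  O–H: 4 × 472 = 1888
  Σ(formed) = 5000 kJ
ΔH = Σ(broken) − Σ(formed) = 4129 − 5000 = −871 kJ

ΔH ≈ −871 kJ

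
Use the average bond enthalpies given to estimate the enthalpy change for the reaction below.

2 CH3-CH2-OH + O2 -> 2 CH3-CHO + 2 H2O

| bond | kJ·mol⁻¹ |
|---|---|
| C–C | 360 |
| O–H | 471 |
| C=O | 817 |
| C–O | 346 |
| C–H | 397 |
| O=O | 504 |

ΔH ≈ −586 kJ

Bonds broken (reactants):
  C–C: 2 × 360 = 720
  C–H: 10 × 397 = 3970
  C–O: 2 × 346 = 692
  O–H: 2 × 471 = 942
  O=O: 1 × 504 = 504
  Σ(broken) = 6828 kJ
Bonds formed (products):
  C–C: 2 × 360 = 720
  C–H: 8 × 397 = 3176
  C=O: 2 × 817 = 1634
  O–H: 4 × 471 = 1884
  Σ(formed) = 7414 kJ
ΔH = Σ(broken) − Σ(formed) = 6828 − 7414 = −586 kJ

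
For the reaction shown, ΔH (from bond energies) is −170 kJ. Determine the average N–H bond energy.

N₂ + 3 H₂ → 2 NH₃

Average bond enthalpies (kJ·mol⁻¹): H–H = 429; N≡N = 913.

D(N–H) ≈ 395 kJ/mol

Let D be the N–H bond energy.
Σ(broken) = 3×429 + 1×913 = 2200
Σ(formed) = 6×D = 6D
ΔH = Σ(broken) − Σ(formed) = (2200) − (6D) = +2200 − 6D
Setting this equal to −170 kJ gives 6D = 2370, so D = 395 kJ/mol.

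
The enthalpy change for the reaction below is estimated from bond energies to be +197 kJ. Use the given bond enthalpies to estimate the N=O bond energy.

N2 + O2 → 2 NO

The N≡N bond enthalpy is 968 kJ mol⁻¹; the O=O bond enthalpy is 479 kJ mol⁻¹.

D(N=O) ≈ 625 kJ/mol

Let D be the N=O bond energy.
Σ(broken) = 1×968 + 1×479 = 1447
Σ(formed) = 2×D = 2D
ΔH = Σ(broken) − Σ(formed) = (1447) − (2D) = +1447 − 2D
Setting this equal to +197 kJ gives 2D = 1250, so D = 625 kJ/mol.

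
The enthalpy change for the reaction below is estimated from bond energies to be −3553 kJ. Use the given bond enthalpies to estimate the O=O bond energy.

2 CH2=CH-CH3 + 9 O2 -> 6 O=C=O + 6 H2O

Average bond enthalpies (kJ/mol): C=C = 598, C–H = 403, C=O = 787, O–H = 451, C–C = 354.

Let D be the O=O bond energy.
Σ(broken) = 2×354 + 12×403 + 2×598 + 9×D = 6740 + 9D
Σ(formed) = 12×787 + 12×451 = 14856
ΔH = Σ(broken) − Σ(formed) = (6740 + 9D) − (14856) = −8116 + 9D
Setting this equal to −3553 kJ gives 9D = 4563, so D = 507 kJ/mol.

D(O=O) ≈ 507 kJ/mol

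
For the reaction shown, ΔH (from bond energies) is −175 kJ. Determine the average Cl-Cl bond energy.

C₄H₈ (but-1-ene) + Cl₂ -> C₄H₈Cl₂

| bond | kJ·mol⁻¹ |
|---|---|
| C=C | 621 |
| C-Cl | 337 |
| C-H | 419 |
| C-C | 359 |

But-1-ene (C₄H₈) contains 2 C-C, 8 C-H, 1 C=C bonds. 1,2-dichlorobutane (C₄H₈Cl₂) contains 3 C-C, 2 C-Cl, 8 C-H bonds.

Let D be the Cl-Cl bond energy.
Σ(broken) = 2×359 + 8×419 + 1×621 + 1×D = 4691 + D
Σ(formed) = 3×359 + 2×337 + 8×419 = 5103
ΔH = Σ(broken) − Σ(formed) = (4691 + D) − (5103) = −412 + D
Setting this equal to −175 kJ gives D = 237 kJ/mol.

D(Cl-Cl) ≈ 237 kJ/mol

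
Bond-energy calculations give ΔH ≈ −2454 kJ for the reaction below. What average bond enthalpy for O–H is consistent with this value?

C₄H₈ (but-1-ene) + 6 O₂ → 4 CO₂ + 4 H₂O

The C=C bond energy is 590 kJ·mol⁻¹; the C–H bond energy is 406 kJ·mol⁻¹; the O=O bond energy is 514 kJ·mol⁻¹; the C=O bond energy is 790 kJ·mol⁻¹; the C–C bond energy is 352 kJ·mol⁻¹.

Let D be the O–H bond energy.
Σ(broken) = 2×352 + 8×406 + 1×590 + 6×514 = 7626
Σ(formed) = 8×790 + 8×D = 6320 + 8D
ΔH = Σ(broken) − Σ(formed) = (7626) − (6320 + 8D) = +1306 − 8D
Setting this equal to −2454 kJ gives 8D = 3760, so D = 470 kJ/mol.

D(O–H) ≈ 470 kJ/mol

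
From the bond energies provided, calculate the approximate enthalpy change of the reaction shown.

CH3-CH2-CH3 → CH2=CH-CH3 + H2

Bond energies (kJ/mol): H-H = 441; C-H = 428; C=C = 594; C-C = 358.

ΔH ≈ +179 kJ

Bonds broken (reactants):
  C-C: 2 × 358 = 716
  C-H: 8 × 428 = 3424
  Σ(broken) = 4140 kJ
Bonds formed (products):
  C-C: 1 × 358 = 358
  C-H: 6 × 428 = 2568
  C=C: 1 × 594 = 594
  H-H: 1 × 441 = 441
  Σ(formed) = 3961 kJ
ΔH = Σ(broken) − Σ(formed) = 4140 − 3961 = +179 kJ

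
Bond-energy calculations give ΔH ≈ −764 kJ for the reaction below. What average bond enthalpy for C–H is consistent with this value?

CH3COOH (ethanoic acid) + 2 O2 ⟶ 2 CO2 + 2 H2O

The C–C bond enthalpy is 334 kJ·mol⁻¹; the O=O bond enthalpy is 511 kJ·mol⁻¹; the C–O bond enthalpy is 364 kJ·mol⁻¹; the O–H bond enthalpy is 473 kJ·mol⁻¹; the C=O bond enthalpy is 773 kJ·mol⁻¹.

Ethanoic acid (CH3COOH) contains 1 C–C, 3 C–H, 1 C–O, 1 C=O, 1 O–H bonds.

Let D be the C–H bond energy.
Σ(broken) = 1×334 + 3×D + 1×364 + 1×773 + 1×473 + 2×511 = 2966 + 3D
Σ(formed) = 4×773 + 4×473 = 4984
ΔH = Σ(broken) − Σ(formed) = (2966 + 3D) − (4984) = −2018 + 3D
Setting this equal to −764 kJ gives 3D = 1254, so D = 418 kJ/mol.

D(C–H) ≈ 418 kJ/mol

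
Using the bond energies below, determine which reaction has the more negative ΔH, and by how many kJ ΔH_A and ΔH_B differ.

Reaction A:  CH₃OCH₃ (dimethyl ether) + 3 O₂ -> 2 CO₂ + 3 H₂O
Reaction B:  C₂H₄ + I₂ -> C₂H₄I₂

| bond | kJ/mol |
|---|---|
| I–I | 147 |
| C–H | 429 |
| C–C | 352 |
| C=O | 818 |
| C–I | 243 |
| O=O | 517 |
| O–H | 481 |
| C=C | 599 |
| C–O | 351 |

Reaction A, by 1239 kJ

Reaction A:
  Bonds broken (reactants):
    C–H: 6 × 429 = 2574
    C–O: 2 × 351 = 702
    O=O: 3 × 517 = 1551
    Σ(broken) = 4827 kJ
  Bonds formed (products):
    C=O: 4 × 818 = 3272
    O–H: 6 × 481 = 2886
    Σ(formed) = 6158 kJ
  ΔH_A = 4827 − 6158 = −1331 kJ
Reaction B:
  Bonds broken (reactants):
    C–H: 4 × 429 = 1716
    C=C: 1 × 599 = 599
    I–I: 1 × 147 = 147
    Σ(broken) = 2462 kJ
  Bonds formed (products):
    C–C: 1 × 352 = 352
    C–H: 4 × 429 = 1716
    C–I: 2 × 243 = 486
    Σ(formed) = 2554 kJ
  ΔH_B = 2462 − 2554 = −92 kJ
ΔH_A − ΔH_B = −1239 kJ, so reaction A has the more negative ΔH; |ΔH_A − ΔH_B| = 1239 kJ.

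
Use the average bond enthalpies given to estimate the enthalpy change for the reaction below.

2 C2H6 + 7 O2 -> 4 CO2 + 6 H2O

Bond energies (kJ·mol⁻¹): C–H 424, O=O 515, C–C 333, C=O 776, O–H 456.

ΔH ≈ −2321 kJ

Bonds broken (reactants):
  C–C: 2 × 333 = 666
  C–H: 12 × 424 = 5088
  O=O: 7 × 515 = 3605
  Σ(broken) = 9359 kJ
Bonds formed (products):
  C=O: 8 × 776 = 6208
  O–H: 12 × 456 = 5472
  Σ(formed) = 11680 kJ
ΔH = Σ(broken) − Σ(formed) = 9359 − 11680 = −2321 kJ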